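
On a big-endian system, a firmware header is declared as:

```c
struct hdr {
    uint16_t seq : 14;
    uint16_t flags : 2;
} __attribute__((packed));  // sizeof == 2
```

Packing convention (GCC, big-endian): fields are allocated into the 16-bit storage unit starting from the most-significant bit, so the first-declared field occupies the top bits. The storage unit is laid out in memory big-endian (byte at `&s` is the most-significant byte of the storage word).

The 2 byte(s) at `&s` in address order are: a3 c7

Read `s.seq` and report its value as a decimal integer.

10481

[0]=0xa3 [1]=0xc7 (big-endian) → word 0xa3c7
seq:14 @ bit 2 → (0xa3c7>>2)&0x3fff = 0x28f1  ←
flags:2 @ bit 0 → (0xa3c7>>0)&0x3 = 0x3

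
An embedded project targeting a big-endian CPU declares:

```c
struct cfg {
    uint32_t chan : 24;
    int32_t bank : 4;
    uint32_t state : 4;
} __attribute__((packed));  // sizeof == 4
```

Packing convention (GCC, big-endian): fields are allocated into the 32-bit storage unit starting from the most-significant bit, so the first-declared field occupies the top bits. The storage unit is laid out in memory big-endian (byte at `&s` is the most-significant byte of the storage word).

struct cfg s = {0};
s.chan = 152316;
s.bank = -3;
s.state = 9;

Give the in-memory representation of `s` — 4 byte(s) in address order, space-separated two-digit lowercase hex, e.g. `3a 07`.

02 52 fc d9

chan:24 = 152316 → 0x252fc << 8 → word 0x0252fc00
bank:4 = -3 → 0xd << 4 → word 0x0252fcd0
state:4 = 9 → 0x9 << 0 → word 0x0252fcd9
word = 0x0252fcd9 → big-endian bytes:
  [0]=0x02  [1]=0x52  [2]=0xfc  [3]=0xd9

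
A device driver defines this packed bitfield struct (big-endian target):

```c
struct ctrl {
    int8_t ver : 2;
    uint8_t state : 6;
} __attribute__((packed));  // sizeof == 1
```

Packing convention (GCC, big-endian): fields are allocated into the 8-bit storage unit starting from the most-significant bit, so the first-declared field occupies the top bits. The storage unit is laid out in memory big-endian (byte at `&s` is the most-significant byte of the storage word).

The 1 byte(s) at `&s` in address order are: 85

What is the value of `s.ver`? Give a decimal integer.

[0]=0x85 (big-endian) → word 0x85
ver [6+:2] = (word>>6) & 0x3 = 2  ←
state [0+:6] = (word>>0) & 0x3f = 5
ver signed 2b, MSB=1: 2 - 4 = -2

-2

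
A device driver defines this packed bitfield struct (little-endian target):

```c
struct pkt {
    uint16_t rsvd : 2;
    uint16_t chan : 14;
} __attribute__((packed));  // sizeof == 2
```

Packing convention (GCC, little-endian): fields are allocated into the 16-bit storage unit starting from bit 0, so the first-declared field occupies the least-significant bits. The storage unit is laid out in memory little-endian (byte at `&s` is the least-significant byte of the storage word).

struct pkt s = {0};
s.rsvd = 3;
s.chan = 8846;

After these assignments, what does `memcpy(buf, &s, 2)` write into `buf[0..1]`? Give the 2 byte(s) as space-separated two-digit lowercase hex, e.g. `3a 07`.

rsvd:2 = 3 → 0x3 << 0 → word 0x0003
chan:14 = 8846 → 0x228e << 2 → word 0x8a3b
word = 0x8a3b → little-endian bytes:
  [0]=0x3b  [1]=0x8a

3b 8a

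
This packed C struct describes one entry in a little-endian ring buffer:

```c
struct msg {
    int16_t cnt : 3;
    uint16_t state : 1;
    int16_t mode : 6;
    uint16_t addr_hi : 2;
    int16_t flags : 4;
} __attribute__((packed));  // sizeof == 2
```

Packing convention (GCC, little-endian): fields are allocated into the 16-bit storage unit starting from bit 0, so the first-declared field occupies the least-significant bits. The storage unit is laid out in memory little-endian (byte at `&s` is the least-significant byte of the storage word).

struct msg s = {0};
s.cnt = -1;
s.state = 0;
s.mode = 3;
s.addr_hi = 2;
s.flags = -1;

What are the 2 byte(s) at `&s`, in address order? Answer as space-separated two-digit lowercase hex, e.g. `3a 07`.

37 f8

cnt:3 = -1 → 0x7 << 0 → word 0x0007
state:1 = 0 → 0x0 << 3 → word 0x0007
mode:6 = 3 → 0x3 << 4 → word 0x0037
addr_hi:2 = 2 → 0x2 << 10 → word 0x0837
flags:4 = -1 → 0xf << 12 → word 0xf837
word = 0xf837 → little-endian bytes:
  [0]=0x37  [1]=0xf8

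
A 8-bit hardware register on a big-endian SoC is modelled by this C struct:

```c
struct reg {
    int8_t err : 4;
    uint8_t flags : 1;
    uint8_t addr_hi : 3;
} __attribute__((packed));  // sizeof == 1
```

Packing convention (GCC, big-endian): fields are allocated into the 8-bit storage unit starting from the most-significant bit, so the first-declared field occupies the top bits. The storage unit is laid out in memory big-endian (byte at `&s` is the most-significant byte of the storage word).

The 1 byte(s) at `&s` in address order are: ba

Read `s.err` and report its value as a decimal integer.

[0]=0xba (big-endian) → word 0xba
err:4 @ bit 4 → (0xba>>4)&0xf = 0xb  ←
flags:1 @ bit 3 → (0xba>>3)&0x1 = 0x1
addr_hi:3 @ bit 0 → (0xba>>0)&0x7 = 0x2
err signed 4b, MSB=1: 11 - 16 = -5

-5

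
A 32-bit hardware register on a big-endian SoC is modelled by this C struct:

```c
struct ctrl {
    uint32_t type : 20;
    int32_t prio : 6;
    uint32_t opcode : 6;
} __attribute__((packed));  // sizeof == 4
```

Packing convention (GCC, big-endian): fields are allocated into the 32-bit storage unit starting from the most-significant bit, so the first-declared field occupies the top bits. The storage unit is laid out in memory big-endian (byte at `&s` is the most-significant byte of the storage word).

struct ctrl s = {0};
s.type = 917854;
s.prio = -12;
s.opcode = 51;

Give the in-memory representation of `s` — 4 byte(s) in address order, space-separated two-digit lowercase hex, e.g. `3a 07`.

type:20 = 917854 → 0xe015e << 12 → word 0xe015e000
prio:6 = -12 → 0x34 << 6 → word 0xe015ed00
opcode:6 = 51 → 0x33 << 0 → word 0xe015ed33
word = 0xe015ed33 → big-endian bytes:
  [0]=0xe0  [1]=0x15  [2]=0xed  [3]=0x33

e0 15 ed 33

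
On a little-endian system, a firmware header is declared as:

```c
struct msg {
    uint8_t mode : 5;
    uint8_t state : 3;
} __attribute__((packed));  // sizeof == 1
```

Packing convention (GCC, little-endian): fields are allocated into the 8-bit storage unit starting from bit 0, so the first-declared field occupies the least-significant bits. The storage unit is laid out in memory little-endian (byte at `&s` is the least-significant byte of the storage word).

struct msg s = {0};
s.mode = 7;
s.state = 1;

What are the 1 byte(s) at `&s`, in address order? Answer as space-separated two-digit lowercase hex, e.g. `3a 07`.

27

mode (5b) val=7 bits=0x7 at bit 0: 0x07
state (3b) val=1 bits=0x1 at bit 5: 0x27
word = 0x27 → little-endian bytes:
  [0]=0x27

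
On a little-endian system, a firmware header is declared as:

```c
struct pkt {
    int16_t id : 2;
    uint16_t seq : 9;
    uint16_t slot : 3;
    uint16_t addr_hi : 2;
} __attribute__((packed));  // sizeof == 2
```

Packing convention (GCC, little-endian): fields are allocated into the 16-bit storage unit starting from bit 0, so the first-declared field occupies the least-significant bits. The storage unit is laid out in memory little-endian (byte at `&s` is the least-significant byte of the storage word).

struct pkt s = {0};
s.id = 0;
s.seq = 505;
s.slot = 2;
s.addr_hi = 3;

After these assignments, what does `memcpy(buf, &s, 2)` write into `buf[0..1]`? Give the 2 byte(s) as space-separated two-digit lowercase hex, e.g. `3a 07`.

e4 d7

id:2 = 0 → 0x0 << 0 → word 0x0000
seq:9 = 505 → 0x1f9 << 2 → word 0x07e4
slot:3 = 2 → 0x2 << 11 → word 0x17e4
addr_hi:2 = 3 → 0x3 << 14 → word 0xd7e4
word = 0xd7e4 → little-endian bytes:
  [0]=0xe4  [1]=0xd7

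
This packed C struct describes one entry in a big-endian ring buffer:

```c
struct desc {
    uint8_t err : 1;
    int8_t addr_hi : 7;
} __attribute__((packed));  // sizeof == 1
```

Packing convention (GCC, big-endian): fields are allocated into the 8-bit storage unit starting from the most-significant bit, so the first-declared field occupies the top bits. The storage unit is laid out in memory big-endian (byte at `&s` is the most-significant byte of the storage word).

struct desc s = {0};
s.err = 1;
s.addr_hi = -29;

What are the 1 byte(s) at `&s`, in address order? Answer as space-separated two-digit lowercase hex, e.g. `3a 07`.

[7+:1] err=1 & 0x1 = 0x1; word=0x80
[0+:7] addr_hi=-29 & 0x7f = 0x63; word=0xe3
word = 0xe3 → big-endian bytes:
  [0]=0xe3

e3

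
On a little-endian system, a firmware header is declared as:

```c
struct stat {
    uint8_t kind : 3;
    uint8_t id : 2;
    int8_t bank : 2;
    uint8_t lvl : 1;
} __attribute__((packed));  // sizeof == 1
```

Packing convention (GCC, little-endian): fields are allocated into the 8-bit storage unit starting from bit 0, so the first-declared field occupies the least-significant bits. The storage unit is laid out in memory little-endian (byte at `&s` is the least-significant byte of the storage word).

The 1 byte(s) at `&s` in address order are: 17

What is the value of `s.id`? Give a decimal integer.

[0]=0x17 (little-endian) → word 0x17
kind:3 @ bit 0 → (0x17>>0)&0x7 = 0x7
id:2 @ bit 3 → (0x17>>3)&0x3 = 0x2  ←
bank:2 @ bit 5 → (0x17>>5)&0x3 = 0x0
lvl:1 @ bit 7 → (0x17>>7)&0x1 = 0x0

2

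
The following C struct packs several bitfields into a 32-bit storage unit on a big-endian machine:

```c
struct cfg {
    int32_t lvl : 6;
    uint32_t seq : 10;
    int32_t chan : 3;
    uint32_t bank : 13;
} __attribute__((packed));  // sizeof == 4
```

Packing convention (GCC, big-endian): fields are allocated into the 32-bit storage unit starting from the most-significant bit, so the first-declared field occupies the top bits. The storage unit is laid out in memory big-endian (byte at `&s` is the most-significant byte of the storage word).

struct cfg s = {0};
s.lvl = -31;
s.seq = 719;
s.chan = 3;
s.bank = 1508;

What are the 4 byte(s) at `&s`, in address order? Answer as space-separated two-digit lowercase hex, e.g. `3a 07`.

lvl (6b) val=-31 bits=0x21 at bit 26: 0x84000000
seq (10b) val=719 bits=0x2cf at bit 16: 0x86cf0000
chan (3b) val=3 bits=0x3 at bit 13: 0x86cf6000
bank (13b) val=1508 bits=0x5e4 at bit 0: 0x86cf65e4
word = 0x86cf65e4 → big-endian bytes:
  [0]=0x86  [1]=0xcf  [2]=0x65  [3]=0xe4

86 cf 65 e4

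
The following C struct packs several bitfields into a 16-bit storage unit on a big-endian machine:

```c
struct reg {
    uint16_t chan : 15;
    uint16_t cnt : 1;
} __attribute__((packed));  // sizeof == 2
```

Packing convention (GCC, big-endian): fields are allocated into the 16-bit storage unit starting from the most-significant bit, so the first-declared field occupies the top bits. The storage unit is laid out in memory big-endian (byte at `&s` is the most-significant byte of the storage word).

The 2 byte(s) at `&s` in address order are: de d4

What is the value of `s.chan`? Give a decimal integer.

28522

[0]=0xde [1]=0xd4 (big-endian) → word 0xded4
chan [1+:15] = (word>>1) & 0x7fff = 28522  ←
cnt [0+:1] = (word>>0) & 0x1 = 0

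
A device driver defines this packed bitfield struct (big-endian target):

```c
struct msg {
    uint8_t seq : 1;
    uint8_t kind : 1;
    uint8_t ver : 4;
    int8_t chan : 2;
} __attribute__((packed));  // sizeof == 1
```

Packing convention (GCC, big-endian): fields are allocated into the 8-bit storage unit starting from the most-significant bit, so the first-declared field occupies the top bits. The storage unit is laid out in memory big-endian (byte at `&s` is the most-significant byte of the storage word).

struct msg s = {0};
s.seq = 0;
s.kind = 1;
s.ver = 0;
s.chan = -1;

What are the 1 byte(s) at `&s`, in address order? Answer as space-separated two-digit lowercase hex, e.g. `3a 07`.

43

[7+:1] seq=0 & 0x1 = 0x0; word=0x00
[6+:1] kind=1 & 0x1 = 0x1; word=0x40
[2+:4] ver=0 & 0xf = 0x0; word=0x40
[0+:2] chan=-1 & 0x3 = 0x3; word=0x43
word = 0x43 → big-endian bytes:
  [0]=0x43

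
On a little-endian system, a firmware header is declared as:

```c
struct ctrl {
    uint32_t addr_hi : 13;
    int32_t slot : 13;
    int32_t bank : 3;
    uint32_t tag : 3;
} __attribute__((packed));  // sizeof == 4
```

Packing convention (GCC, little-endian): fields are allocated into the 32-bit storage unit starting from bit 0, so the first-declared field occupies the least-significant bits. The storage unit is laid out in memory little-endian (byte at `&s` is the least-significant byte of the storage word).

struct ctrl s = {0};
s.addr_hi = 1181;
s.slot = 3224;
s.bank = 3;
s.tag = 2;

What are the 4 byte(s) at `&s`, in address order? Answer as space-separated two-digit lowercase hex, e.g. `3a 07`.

9d 04 93 4d

addr_hi:13 = 1181 → 0x49d << 0 → word 0x0000049d
slot:13 = 3224 → 0xc98 << 13 → word 0x0193049d
bank:3 = 3 → 0x3 << 26 → word 0x0d93049d
tag:3 = 2 → 0x2 << 29 → word 0x4d93049d
word = 0x4d93049d → little-endian bytes:
  [0]=0x9d  [1]=0x04  [2]=0x93  [3]=0x4d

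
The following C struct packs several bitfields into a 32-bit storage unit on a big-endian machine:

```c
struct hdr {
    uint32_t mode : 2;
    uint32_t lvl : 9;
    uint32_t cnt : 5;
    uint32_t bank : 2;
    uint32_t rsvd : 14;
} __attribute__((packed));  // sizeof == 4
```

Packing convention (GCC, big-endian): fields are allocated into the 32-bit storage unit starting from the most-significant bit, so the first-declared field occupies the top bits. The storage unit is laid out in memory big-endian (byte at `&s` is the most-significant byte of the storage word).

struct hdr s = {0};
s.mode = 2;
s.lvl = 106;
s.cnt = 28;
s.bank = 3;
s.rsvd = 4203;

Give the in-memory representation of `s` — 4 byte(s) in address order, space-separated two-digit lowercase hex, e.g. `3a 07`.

8d 5c d0 6b

mode (2b) val=2 bits=0x2 at bit 30: 0x80000000
lvl (9b) val=106 bits=0x6a at bit 21: 0x8d400000
cnt (5b) val=28 bits=0x1c at bit 16: 0x8d5c0000
bank (2b) val=3 bits=0x3 at bit 14: 0x8d5cc000
rsvd (14b) val=4203 bits=0x106b at bit 0: 0x8d5cd06b
word = 0x8d5cd06b → big-endian bytes:
  [0]=0x8d  [1]=0x5c  [2]=0xd0  [3]=0x6b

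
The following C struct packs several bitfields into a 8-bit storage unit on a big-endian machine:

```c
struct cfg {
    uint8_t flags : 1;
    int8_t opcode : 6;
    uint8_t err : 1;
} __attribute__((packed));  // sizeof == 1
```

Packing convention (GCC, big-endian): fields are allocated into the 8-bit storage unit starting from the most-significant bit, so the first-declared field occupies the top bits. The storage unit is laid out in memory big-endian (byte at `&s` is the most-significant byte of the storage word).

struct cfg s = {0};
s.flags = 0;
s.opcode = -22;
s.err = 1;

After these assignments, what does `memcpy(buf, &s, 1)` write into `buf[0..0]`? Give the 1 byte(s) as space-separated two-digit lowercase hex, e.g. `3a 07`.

flags:1 = 0 → 0x0 << 7 → word 0x00
opcode:6 = -22 → 0x2a << 1 → word 0x54
err:1 = 1 → 0x1 << 0 → word 0x55
word = 0x55 → big-endian bytes:
  [0]=0x55

55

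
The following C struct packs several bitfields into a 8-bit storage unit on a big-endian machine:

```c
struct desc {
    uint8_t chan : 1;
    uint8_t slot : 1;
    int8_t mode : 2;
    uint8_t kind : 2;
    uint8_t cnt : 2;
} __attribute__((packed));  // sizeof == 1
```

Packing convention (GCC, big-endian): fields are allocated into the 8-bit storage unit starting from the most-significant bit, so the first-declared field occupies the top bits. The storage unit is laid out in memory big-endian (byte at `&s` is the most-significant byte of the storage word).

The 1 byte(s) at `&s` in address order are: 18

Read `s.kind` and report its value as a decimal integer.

2

[0]=0x18 (big-endian) → word 0x18
chan [7+:1] = (word>>7) & 0x1 = 0
slot [6+:1] = (word>>6) & 0x1 = 0
mode [4+:2] = (word>>4) & 0x3 = 1
kind [2+:2] = (word>>2) & 0x3 = 2  ←
cnt [0+:2] = (word>>0) & 0x3 = 0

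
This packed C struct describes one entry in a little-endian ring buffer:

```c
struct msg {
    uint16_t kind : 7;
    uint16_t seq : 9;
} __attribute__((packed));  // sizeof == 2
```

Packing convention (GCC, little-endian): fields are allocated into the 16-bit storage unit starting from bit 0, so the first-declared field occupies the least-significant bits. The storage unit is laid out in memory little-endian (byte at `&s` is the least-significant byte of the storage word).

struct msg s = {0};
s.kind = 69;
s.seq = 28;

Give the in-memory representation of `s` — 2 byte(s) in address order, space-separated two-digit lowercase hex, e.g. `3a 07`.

[0+:7] kind=69 & 0x7f = 0x45; word=0x0045
[7+:9] seq=28 & 0x1ff = 0x1c; word=0x0e45
word = 0x0e45 → little-endian bytes:
  [0]=0x45  [1]=0x0e

45 0e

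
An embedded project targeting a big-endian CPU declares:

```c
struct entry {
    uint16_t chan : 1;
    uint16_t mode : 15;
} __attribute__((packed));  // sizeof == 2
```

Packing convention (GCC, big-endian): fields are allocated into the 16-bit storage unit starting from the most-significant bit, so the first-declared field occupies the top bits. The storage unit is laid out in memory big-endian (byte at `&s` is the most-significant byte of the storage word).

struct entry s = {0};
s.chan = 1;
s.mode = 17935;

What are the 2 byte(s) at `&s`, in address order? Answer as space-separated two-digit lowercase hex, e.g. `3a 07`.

c6 0f

chan:1 = 1 → 0x1 << 15 → word 0x8000
mode:15 = 17935 → 0x460f << 0 → word 0xc60f
word = 0xc60f → big-endian bytes:
  [0]=0xc6  [1]=0x0f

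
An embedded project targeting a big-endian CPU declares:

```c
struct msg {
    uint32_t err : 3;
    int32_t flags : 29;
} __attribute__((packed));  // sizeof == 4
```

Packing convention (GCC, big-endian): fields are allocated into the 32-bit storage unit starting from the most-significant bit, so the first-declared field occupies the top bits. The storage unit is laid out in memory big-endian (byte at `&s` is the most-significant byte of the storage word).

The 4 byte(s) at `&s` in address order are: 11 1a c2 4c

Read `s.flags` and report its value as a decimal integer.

[0]=0x11 [1]=0x1a [2]=0xc2 [3]=0x4c (big-endian) → word 0x111ac24c
err [29+:3] = (word>>29) & 0x7 = 0
flags [0+:29] = (word>>0) & 0x1fffffff = 286966348  ←
flags signed 29b, MSB=1: 286966348 - 536870912 = -249904564

-249904564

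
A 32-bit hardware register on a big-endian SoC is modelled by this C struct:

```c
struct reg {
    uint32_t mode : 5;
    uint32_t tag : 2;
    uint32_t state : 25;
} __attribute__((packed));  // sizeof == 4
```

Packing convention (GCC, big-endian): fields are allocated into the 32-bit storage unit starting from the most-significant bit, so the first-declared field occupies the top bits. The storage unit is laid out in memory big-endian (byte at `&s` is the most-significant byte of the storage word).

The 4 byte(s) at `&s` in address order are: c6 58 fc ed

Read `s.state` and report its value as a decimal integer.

[0]=0xc6 [1]=0x58 [2]=0xfc [3]=0xed (big-endian) → word 0xc658fced
mode [27+:5] = (word>>27) & 0x1f = 24
tag [25+:2] = (word>>25) & 0x3 = 3
state [0+:25] = (word>>0) & 0x1ffffff = 5831917  ←

5831917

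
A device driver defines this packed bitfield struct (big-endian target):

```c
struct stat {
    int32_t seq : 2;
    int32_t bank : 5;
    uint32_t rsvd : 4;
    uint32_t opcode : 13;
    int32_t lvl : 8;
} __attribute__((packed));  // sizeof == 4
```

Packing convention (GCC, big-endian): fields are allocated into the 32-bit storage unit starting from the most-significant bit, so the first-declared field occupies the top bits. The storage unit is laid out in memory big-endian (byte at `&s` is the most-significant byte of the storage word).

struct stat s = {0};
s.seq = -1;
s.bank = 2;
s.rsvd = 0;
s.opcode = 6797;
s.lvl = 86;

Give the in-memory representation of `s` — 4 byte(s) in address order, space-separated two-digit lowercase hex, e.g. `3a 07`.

[30+:2] seq=-1 & 0x3 = 0x3; word=0xc0000000
[25+:5] bank=2 & 0x1f = 0x2; word=0xc4000000
[21+:4] rsvd=0 & 0xf = 0x0; word=0xc4000000
[8+:13] opcode=6797 & 0x1fff = 0x1a8d; word=0xc41a8d00
[0+:8] lvl=86 & 0xff = 0x56; word=0xc41a8d56
word = 0xc41a8d56 → big-endian bytes:
  [0]=0xc4  [1]=0x1a  [2]=0x8d  [3]=0x56

c4 1a 8d 56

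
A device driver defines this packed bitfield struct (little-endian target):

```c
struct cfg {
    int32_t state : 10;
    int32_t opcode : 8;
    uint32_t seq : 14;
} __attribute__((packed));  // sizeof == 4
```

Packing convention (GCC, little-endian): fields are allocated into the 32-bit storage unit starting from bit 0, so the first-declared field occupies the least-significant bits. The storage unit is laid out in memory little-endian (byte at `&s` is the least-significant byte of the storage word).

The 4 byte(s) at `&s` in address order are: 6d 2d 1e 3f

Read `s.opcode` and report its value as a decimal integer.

-117

[0]=0x6d [1]=0x2d [2]=0x1e [3]=0x3f (little-endian) → word 0x3f1e2d6d
state:10 @ bit 0 → (0x3f1e2d6d>>0)&0x3ff = 0x16d
opcode:8 @ bit 10 → (0x3f1e2d6d>>10)&0xff = 0x8b  ←
seq:14 @ bit 18 → (0x3f1e2d6d>>18)&0x3fff = 0xfc7
opcode signed 8b, MSB=1: 139 - 256 = -117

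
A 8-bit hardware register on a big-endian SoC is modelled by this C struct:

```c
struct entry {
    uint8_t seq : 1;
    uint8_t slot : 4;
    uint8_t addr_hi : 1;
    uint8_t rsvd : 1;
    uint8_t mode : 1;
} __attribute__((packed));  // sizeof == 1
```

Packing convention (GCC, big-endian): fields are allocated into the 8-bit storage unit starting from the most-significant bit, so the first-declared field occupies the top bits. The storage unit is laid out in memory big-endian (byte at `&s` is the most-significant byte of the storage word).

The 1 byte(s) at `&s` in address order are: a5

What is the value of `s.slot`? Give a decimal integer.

4

[0]=0xa5 (big-endian) → word 0xa5
seq:1 @ bit 7 → (0xa5>>7)&0x1 = 0x1
slot:4 @ bit 3 → (0xa5>>3)&0xf = 0x4  ←
addr_hi:1 @ bit 2 → (0xa5>>2)&0x1 = 0x1
rsvd:1 @ bit 1 → (0xa5>>1)&0x1 = 0x0
mode:1 @ bit 0 → (0xa5>>0)&0x1 = 0x1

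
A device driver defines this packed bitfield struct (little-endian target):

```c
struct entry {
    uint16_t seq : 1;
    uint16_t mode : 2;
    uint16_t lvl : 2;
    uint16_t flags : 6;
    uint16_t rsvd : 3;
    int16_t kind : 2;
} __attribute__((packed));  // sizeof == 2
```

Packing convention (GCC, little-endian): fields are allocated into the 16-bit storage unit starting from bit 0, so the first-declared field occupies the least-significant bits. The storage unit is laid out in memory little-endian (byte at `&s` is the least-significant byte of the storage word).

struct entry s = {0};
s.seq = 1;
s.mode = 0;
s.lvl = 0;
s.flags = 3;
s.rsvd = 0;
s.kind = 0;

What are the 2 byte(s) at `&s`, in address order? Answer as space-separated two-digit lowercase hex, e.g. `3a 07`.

[0+:1] seq=1 & 0x1 = 0x1; word=0x0001
[1+:2] mode=0 & 0x3 = 0x0; word=0x0001
[3+:2] lvl=0 & 0x3 = 0x0; word=0x0001
[5+:6] flags=3 & 0x3f = 0x3; word=0x0061
[11+:3] rsvd=0 & 0x7 = 0x0; word=0x0061
[14+:2] kind=0 & 0x3 = 0x0; word=0x0061
word = 0x0061 → little-endian bytes:
  [0]=0x61  [1]=0x00

61 00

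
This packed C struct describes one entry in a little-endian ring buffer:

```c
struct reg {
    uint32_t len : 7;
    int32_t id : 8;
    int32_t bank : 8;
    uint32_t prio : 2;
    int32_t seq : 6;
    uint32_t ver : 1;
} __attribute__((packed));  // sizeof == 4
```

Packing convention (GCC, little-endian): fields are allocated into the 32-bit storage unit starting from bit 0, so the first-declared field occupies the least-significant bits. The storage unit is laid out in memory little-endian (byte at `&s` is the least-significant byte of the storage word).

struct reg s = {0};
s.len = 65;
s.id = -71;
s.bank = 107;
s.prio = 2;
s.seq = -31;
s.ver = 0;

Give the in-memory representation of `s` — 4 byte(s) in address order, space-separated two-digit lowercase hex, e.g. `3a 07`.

len (7b) val=65 bits=0x41 at bit 0: 0x00000041
id (8b) val=-71 bits=0xb9 at bit 7: 0x00005cc1
bank (8b) val=107 bits=0x6b at bit 15: 0x0035dcc1
prio (2b) val=2 bits=0x2 at bit 23: 0x0135dcc1
seq (6b) val=-31 bits=0x21 at bit 25: 0x4335dcc1
ver (1b) val=0 bits=0x0 at bit 31: 0x4335dcc1
word = 0x4335dcc1 → little-endian bytes:
  [0]=0xc1  [1]=0xdc  [2]=0x35  [3]=0x43

c1 dc 35 43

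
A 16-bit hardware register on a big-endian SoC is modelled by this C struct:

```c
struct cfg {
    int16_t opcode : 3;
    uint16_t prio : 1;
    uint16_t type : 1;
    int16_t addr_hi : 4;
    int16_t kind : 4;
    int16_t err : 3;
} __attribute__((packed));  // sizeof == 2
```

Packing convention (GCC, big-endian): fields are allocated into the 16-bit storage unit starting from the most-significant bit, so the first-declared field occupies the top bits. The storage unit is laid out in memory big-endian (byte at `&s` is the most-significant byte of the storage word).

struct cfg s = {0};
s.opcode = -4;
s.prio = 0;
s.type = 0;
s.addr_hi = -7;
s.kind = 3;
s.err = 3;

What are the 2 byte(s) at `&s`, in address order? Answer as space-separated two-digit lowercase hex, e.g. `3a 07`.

[13+:3] opcode=-4 & 0x7 = 0x4; word=0x8000
[12+:1] prio=0 & 0x1 = 0x0; word=0x8000
[11+:1] type=0 & 0x1 = 0x0; word=0x8000
[7+:4] addr_hi=-7 & 0xf = 0x9; word=0x8480
[3+:4] kind=3 & 0xf = 0x3; word=0x8498
[0+:3] err=3 & 0x7 = 0x3; word=0x849b
word = 0x849b → big-endian bytes:
  [0]=0x84  [1]=0x9b

84 9b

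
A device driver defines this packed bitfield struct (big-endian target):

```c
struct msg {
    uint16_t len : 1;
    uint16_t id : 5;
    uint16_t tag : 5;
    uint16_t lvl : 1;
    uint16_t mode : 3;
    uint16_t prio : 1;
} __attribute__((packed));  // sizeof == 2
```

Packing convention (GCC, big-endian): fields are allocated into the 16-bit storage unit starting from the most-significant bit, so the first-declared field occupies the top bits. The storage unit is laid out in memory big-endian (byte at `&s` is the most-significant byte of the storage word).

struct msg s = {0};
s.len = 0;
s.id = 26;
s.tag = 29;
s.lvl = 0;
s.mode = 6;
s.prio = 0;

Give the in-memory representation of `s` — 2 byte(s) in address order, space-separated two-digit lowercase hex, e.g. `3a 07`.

len:1 = 0 → 0x0 << 15 → word 0x0000
id:5 = 26 → 0x1a << 10 → word 0x6800
tag:5 = 29 → 0x1d << 5 → word 0x6ba0
lvl:1 = 0 → 0x0 << 4 → word 0x6ba0
mode:3 = 6 → 0x6 << 1 → word 0x6bac
prio:1 = 0 → 0x0 << 0 → word 0x6bac
word = 0x6bac → big-endian bytes:
  [0]=0x6b  [1]=0xac

6b ac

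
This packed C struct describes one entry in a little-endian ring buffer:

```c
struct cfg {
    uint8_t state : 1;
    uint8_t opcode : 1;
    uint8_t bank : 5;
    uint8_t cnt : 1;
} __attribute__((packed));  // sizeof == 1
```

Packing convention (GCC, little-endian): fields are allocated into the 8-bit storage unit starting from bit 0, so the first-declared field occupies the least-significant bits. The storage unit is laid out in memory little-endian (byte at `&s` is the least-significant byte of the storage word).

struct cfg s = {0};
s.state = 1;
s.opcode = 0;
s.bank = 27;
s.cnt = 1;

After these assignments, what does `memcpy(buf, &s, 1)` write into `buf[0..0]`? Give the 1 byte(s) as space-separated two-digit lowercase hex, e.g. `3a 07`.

state:1 = 1 → 0x1 << 0 → word 0x01
opcode:1 = 0 → 0x0 << 1 → word 0x01
bank:5 = 27 → 0x1b << 2 → word 0x6d
cnt:1 = 1 → 0x1 << 7 → word 0xed
word = 0xed → little-endian bytes:
  [0]=0xed

ed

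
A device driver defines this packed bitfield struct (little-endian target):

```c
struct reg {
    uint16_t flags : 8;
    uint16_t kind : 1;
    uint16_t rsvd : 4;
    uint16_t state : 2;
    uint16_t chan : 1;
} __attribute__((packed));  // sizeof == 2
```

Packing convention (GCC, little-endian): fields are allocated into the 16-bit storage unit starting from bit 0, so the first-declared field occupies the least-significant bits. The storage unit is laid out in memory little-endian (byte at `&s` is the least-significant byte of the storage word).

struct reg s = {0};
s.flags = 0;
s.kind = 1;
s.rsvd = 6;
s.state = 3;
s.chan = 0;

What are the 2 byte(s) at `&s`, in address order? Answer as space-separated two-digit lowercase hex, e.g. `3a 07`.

00 6d

[0+:8] flags=0 & 0xff = 0x0; word=0x0000
[8+:1] kind=1 & 0x1 = 0x1; word=0x0100
[9+:4] rsvd=6 & 0xf = 0x6; word=0x0d00
[13+:2] state=3 & 0x3 = 0x3; word=0x6d00
[15+:1] chan=0 & 0x1 = 0x0; word=0x6d00
word = 0x6d00 → little-endian bytes:
  [0]=0x00  [1]=0x6d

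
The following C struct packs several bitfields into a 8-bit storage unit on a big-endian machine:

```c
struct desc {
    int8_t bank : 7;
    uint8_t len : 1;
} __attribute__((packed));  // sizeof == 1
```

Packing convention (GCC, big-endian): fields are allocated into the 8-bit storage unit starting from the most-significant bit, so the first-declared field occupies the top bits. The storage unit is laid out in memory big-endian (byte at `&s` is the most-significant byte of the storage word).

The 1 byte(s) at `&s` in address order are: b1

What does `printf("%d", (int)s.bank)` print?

[0]=0xb1 (big-endian) → word 0xb1
bank:7 @ bit 1 → (0xb1>>1)&0x7f = 0x58  ←
len:1 @ bit 0 → (0xb1>>0)&0x1 = 0x1
bank signed 7b, MSB=1: 88 - 128 = -40

-40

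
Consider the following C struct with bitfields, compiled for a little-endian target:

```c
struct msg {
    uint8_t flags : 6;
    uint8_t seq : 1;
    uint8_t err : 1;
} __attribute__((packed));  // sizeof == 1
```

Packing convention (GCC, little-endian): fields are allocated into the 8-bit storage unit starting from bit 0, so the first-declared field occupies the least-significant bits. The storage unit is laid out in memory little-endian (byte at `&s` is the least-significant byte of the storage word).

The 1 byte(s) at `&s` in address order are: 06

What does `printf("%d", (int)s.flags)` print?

[0]=0x06 (little-endian) → word 0x06
flags [0+:6] = (word>>0) & 0x3f = 6  ←
seq [6+:1] = (word>>6) & 0x1 = 0
err [7+:1] = (word>>7) & 0x1 = 0

6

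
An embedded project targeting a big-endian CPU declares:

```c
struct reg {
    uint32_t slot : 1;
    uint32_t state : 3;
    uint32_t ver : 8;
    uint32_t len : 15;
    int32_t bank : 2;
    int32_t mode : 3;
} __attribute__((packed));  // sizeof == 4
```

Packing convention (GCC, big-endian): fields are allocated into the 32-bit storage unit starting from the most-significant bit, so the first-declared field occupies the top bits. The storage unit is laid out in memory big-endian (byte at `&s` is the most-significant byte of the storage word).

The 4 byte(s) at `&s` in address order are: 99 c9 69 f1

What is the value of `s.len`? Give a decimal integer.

19279

[0]=0x99 [1]=0xc9 [2]=0x69 [3]=0xf1 (big-endian) → word 0x99c969f1
slot:1 @ bit 31 → (0x99c969f1>>31)&0x1 = 0x1
state:3 @ bit 28 → (0x99c969f1>>28)&0x7 = 0x1
ver:8 @ bit 20 → (0x99c969f1>>20)&0xff = 0x9c
len:15 @ bit 5 → (0x99c969f1>>5)&0x7fff = 0x4b4f  ←
bank:2 @ bit 3 → (0x99c969f1>>3)&0x3 = 0x2
mode:3 @ bit 0 → (0x99c969f1>>0)&0x7 = 0x1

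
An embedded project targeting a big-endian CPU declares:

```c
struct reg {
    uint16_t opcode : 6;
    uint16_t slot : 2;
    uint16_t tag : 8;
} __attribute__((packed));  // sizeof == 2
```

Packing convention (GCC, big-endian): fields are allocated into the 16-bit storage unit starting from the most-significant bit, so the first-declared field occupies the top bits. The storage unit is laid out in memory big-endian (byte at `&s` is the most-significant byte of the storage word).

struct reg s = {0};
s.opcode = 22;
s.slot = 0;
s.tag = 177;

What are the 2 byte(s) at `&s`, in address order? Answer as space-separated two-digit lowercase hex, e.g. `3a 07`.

58 b1

opcode:6 = 22 → 0x16 << 10 → word 0x5800
slot:2 = 0 → 0x0 << 8 → word 0x5800
tag:8 = 177 → 0xb1 << 0 → word 0x58b1
word = 0x58b1 → big-endian bytes:
  [0]=0x58  [1]=0xb1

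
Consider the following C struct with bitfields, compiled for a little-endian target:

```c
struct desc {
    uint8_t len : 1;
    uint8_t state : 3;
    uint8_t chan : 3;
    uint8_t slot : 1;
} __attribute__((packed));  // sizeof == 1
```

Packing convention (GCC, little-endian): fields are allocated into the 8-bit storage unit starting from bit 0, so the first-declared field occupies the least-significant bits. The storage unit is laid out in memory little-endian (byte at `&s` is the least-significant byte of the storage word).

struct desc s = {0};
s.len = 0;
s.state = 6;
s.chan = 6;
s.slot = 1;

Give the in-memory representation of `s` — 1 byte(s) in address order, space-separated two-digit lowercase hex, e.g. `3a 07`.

len:1 = 0 → 0x0 << 0 → word 0x00
state:3 = 6 → 0x6 << 1 → word 0x0c
chan:3 = 6 → 0x6 << 4 → word 0x6c
slot:1 = 1 → 0x1 << 7 → word 0xec
word = 0xec → little-endian bytes:
  [0]=0xec

ec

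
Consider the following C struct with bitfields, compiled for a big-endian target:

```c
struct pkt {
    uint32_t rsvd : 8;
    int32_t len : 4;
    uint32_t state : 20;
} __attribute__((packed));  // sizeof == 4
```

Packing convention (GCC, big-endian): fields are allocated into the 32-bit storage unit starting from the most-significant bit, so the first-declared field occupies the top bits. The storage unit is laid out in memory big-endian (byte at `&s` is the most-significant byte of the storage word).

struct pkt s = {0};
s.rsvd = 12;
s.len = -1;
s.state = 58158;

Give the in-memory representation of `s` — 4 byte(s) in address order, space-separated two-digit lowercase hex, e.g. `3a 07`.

[24+:8] rsvd=12 & 0xff = 0xc; word=0x0c000000
[20+:4] len=-1 & 0xf = 0xf; word=0x0cf00000
[0+:20] state=58158 & 0xfffff = 0xe32e; word=0x0cf0e32e
word = 0x0cf0e32e → big-endian bytes:
  [0]=0x0c  [1]=0xf0  [2]=0xe3  [3]=0x2e

0c f0 e3 2e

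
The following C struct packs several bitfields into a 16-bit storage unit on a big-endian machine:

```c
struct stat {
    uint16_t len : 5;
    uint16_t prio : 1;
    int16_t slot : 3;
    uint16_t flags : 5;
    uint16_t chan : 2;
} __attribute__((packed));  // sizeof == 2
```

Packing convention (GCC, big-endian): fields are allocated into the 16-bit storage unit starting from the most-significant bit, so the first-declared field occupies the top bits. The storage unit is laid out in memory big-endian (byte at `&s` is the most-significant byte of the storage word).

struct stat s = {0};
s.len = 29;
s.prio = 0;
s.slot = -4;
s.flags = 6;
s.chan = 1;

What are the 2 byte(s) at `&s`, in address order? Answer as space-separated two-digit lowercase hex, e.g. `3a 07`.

len:5 = 29 → 0x1d << 11 → word 0xe800
prio:1 = 0 → 0x0 << 10 → word 0xe800
slot:3 = -4 → 0x4 << 7 → word 0xea00
flags:5 = 6 → 0x6 << 2 → word 0xea18
chan:2 = 1 → 0x1 << 0 → word 0xea19
word = 0xea19 → big-endian bytes:
  [0]=0xea  [1]=0x19

ea 19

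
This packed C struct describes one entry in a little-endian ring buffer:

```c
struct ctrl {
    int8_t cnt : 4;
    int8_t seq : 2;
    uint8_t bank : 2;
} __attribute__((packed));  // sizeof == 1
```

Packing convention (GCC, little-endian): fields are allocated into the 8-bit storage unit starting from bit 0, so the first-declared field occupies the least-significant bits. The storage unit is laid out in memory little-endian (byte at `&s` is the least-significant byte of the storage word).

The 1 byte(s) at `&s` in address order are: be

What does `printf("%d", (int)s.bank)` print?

2

[0]=0xbe (little-endian) → word 0xbe
cnt:4 @ bit 0 → (0xbe>>0)&0xf = 0xe
seq:2 @ bit 4 → (0xbe>>4)&0x3 = 0x3
bank:2 @ bit 6 → (0xbe>>6)&0x3 = 0x2  ←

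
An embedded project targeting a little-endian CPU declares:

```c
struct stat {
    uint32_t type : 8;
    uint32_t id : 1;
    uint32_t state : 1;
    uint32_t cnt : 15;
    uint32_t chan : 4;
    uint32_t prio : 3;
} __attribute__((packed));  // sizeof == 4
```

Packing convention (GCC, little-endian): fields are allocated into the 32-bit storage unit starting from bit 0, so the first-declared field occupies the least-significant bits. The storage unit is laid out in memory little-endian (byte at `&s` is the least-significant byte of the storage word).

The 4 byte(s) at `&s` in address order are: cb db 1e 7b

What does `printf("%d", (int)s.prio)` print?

3

[0]=0xcb [1]=0xdb [2]=0x1e [3]=0x7b (little-endian) → word 0x7b1edbcb
type [0+:8] = (word>>0) & 0xff = 203
id [8+:1] = (word>>8) & 0x1 = 1
state [9+:1] = (word>>9) & 0x1 = 1
cnt [10+:15] = (word>>10) & 0x7fff = 18358
chan [25+:4] = (word>>25) & 0xf = 13
prio [29+:3] = (word>>29) & 0x7 = 3  ←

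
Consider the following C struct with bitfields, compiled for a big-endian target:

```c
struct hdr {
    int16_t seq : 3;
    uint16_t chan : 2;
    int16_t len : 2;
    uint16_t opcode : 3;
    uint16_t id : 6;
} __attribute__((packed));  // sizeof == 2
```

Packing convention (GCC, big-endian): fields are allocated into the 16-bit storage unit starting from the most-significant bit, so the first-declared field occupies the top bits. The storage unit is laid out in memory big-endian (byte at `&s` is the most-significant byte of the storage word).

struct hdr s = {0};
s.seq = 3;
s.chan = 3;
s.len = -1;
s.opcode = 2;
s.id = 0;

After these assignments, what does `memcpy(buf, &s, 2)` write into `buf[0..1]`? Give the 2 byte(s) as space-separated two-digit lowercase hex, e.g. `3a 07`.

seq (3b) val=3 bits=0x3 at bit 13: 0x6000
chan (2b) val=3 bits=0x3 at bit 11: 0x7800
len (2b) val=-1 bits=0x3 at bit 9: 0x7e00
opcode (3b) val=2 bits=0x2 at bit 6: 0x7e80
id (6b) val=0 bits=0x0 at bit 0: 0x7e80
word = 0x7e80 → big-endian bytes:
  [0]=0x7e  [1]=0x80

7e 80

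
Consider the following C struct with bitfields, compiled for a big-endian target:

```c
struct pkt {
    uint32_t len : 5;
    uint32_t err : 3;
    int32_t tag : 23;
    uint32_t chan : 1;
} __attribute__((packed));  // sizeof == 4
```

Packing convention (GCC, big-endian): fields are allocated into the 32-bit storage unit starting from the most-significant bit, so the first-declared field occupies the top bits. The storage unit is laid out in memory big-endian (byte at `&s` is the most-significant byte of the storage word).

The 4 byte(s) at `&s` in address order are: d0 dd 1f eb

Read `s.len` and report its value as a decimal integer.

26

[0]=0xd0 [1]=0xdd [2]=0x1f [3]=0xeb (big-endian) → word 0xd0dd1feb
len:5 @ bit 27 → (0xd0dd1feb>>27)&0x1f = 0x1a  ←
err:3 @ bit 24 → (0xd0dd1feb>>24)&0x7 = 0x0
tag:23 @ bit 1 → (0xd0dd1feb>>1)&0x7fffff = 0x6e8ff5
chan:1 @ bit 0 → (0xd0dd1feb>>0)&0x1 = 0x1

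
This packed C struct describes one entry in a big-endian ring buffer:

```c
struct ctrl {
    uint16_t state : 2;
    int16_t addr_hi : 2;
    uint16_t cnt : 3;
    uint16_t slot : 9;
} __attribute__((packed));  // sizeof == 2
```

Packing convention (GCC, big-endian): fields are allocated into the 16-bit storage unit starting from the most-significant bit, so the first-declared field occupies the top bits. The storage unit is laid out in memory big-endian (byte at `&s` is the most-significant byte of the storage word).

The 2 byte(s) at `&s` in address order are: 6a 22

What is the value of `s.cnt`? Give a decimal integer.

5

[0]=0x6a [1]=0x22 (big-endian) → word 0x6a22
state [14+:2] = (word>>14) & 0x3 = 1
addr_hi [12+:2] = (word>>12) & 0x3 = 2
cnt [9+:3] = (word>>9) & 0x7 = 5  ←
slot [0+:9] = (word>>0) & 0x1ff = 34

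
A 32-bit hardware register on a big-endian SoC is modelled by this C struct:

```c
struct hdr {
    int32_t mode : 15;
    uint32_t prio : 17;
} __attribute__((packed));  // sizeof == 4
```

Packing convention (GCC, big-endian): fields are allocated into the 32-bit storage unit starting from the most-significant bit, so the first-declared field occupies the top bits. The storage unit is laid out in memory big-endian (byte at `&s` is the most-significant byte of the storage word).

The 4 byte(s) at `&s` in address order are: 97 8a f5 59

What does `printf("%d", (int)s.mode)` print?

[0]=0x97 [1]=0x8a [2]=0xf5 [3]=0x59 (big-endian) → word 0x978af559
mode [17+:15] = (word>>17) & 0x7fff = 19397  ←
prio [0+:17] = (word>>0) & 0x1ffff = 62809
mode signed 15b, MSB=1: 19397 - 32768 = -13371

-13371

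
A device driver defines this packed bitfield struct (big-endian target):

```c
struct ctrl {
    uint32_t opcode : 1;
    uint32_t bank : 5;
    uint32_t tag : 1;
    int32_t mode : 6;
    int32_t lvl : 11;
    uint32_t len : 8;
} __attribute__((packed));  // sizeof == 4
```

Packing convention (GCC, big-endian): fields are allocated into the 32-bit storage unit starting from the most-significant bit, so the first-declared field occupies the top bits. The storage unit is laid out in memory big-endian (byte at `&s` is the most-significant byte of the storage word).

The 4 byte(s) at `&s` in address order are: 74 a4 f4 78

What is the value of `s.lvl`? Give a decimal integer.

-780

[0]=0x74 [1]=0xa4 [2]=0xf4 [3]=0x78 (big-endian) → word 0x74a4f478
opcode [31+:1] = (word>>31) & 0x1 = 0
bank [26+:5] = (word>>26) & 0x1f = 29
tag [25+:1] = (word>>25) & 0x1 = 0
mode [19+:6] = (word>>19) & 0x3f = 20
lvl [8+:11] = (word>>8) & 0x7ff = 1268  ←
len [0+:8] = (word>>0) & 0xff = 120
lvl signed 11b, MSB=1: 1268 - 2048 = -780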